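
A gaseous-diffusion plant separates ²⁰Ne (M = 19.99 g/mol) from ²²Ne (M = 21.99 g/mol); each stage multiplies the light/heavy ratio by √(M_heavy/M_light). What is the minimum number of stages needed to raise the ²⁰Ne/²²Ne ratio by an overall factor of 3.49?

27

With α = √(21.99/19.99) per stage, ln α = ½ ln(1.10005) = 0.04768.
Need α^N ≥ 3.49 ⇒ N ≥ ln(3.49) / ln α = 1.250 / 0.04768 = 26.22.
Rounding up, N = 27 stages.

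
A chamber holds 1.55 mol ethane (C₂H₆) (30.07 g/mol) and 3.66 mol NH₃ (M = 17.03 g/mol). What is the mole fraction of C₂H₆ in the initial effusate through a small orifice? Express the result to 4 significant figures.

0.2417

Each component's effusion rate ∝ (its partial pressure)·(1/√M) ∝ n_i/√M_i.
So x_C₂H₆ in the escaping gas = (n_C₂H₆/√M_C₂H₆) / Σ(n_i/√M_i)
= (1.55/√30.07) / (1.55/√30.07 + 3.66/√17.03) = 0.2827/(0.2827 + 0.8869) = 0.2417.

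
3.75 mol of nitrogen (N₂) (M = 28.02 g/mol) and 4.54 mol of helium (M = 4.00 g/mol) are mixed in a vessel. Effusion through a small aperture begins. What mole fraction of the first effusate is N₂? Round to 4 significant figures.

Each component's effusion rate ∝ (its partial pressure)·(1/√M) ∝ n_i/√M_i.
Mole fraction of N₂ in the effusate = (n_N₂/√M_N₂) / (n_N₂/√M_N₂ + n_He/√M_He)
= (3.75/√28.02) / (3.75/√28.02 + 4.54/√4.00) = 0.7084/(0.7084 + 2.270) = 0.2379.

0.2379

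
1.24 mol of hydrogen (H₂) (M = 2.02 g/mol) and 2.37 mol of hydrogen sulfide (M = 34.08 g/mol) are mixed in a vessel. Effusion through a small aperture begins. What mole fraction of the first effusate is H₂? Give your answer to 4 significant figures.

0.6824

Effusion rate of each component ∝ n_i/√M_i (partial pressure × 1/√M).
So x_H₂ in the escaping gas = (n_H₂/√M_H₂) / Σ(n_i/√M_i)
= (1.24/√2.02) / (1.24/√2.02 + 2.37/√34.08) = 0.8725/(0.8725 + 0.4060) = 0.6824.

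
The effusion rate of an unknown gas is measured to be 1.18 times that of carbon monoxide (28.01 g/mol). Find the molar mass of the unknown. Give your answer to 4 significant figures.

20.12 g/mol

Since effusion rate ∝ 1/√M, rate_X/rate_CO = √(M_CO/M_X).
1.18 = √(28.01/M_X)
M_X = 28.01 / 1.18² = 28.01 / 1.392 = 20.12 g/mol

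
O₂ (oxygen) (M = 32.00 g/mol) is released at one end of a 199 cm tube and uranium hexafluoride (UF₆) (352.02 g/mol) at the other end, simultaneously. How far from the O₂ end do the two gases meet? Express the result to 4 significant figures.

The fronts meet when d_O₂ + d_UF₆ = L with d_O₂/d_UF₆ = √(M_UF₆/M_O₂) (Graham's law). Here √(M_UF₆/M_O₂) = √(352.02/32.00) = 3.317.
With d_O₂ + d_UF₆ = 199 cm, d_UF₆ = 199/(1 + 3.317) = 46.10 cm.
d_O₂ = 199 − 46.10 = 152.9 cm.

152.9 cm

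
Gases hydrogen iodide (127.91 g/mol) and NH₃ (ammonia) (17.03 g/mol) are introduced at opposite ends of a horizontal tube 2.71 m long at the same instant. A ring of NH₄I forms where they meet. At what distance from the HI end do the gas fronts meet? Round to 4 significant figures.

The fronts meet when d_HI + d_NH₃ = L with d_HI/d_NH₃ = √(M_NH₃/M_HI) (Graham's law). Here √(M_NH₃/M_HI) = √(17.03/127.91) = 0.3649.
With d_HI + d_NH₃ = 2.71 m, d_NH₃ = 2.71/(1 + 0.3649) = 1.986 m.
d_HI = 2.71 − 1.986 = 0.7245 m.

0.7245 m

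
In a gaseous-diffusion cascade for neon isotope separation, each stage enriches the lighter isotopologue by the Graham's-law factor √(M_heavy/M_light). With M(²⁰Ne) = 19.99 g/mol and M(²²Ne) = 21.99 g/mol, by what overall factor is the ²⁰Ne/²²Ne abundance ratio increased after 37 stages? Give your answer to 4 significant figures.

5.836

After 37 stages the ratio has grown by (√(21.99/19.99))^37 = (21.99/19.99)^(37/2).
= 1.10005^(37/2) = 5.836.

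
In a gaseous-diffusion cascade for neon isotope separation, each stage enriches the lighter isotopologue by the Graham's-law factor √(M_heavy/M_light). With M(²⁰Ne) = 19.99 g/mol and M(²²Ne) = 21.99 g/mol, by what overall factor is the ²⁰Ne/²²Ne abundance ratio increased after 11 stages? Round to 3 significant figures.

1.69

Each stage multiplies the ratio by α = √(21.99/19.99), so after 11 stages the overall factor is α^11 = (21.99/19.99)^(11/2).
= 1.10005^(11/2) = 1.69.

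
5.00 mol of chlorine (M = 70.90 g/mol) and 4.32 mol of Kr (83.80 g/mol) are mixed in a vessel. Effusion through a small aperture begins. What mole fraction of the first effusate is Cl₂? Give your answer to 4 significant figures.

Rate_i ∝ x_i/√M_i (Graham's law weighted by mole fraction), so the effusate composition follows n_i/√M_i.
Mole fraction of Cl₂ in the effusate = (n_Cl₂/√M_Cl₂) / (n_Cl₂/√M_Cl₂ + n_Kr/√M_Kr)
= (5.00/√70.90) / (5.00/√70.90 + 4.32/√83.80) = 0.5938/(0.5938 + 0.4719) = 0.5572.

0.5572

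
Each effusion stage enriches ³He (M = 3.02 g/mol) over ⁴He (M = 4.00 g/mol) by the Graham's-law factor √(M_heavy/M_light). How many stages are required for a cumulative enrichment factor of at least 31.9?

Per stage α = (4.00/3.02)^(1/2) = 1.32450^0.5, giving ln α = 0.1405.
Need α^N ≥ 31.9 ⇒ N ≥ ln(31.9) / ln α = 3.463 / 0.1405 = 24.64.
Rounding up, N = 25 stages.

25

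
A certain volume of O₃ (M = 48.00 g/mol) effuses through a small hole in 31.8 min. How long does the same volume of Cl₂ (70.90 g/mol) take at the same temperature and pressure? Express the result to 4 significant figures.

Graham's law gives t_Cl₂/t_O₃ = √(M_Cl₂/M_O₃) = √(70.90/48.00) = √1.477 = 1.215.
So the time for Cl₂ is 31.8 × 1.215 = 38.65 min.

38.65 min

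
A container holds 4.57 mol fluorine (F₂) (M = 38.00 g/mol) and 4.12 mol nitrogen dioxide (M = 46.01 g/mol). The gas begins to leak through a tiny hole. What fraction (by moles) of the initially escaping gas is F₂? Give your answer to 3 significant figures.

Rate_i ∝ x_i/√M_i (Graham's law weighted by mole fraction), so the effusate composition follows n_i/√M_i.
Mole fraction of F₂ in the effusate = (n_F₂/√M_F₂) / (n_F₂/√M_F₂ + n_NO₂/√M_NO₂)
= (4.57/√38.00) / (4.57/√38.00 + 4.12/√46.01) = 0.7414/(0.7414 + 0.6074) = 0.550.

0.550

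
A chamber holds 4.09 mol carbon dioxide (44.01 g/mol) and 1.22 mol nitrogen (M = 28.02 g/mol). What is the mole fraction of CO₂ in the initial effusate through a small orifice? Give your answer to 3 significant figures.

0.728

Rate_i ∝ x_i/√M_i (Graham's law weighted by mole fraction), so the effusate composition follows n_i/√M_i.
Mole fraction of CO₂ in the effusate = (n_CO₂/√M_CO₂) / (n_CO₂/√M_CO₂ + n_N₂/√M_N₂)
= (4.09/√44.01) / (4.09/√44.01 + 1.22/√28.02) = 0.6165/(0.6165 + 0.2305) = 0.728.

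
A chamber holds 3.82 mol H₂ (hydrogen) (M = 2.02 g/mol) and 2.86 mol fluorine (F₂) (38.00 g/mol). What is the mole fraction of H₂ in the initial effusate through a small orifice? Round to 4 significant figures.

Rate_i ∝ x_i/√M_i (Graham's law weighted by mole fraction), so the effusate composition follows n_i/√M_i.
Mole fraction of H₂ in the effusate = (n_H₂/√M_H₂) / (n_H₂/√M_H₂ + n_F₂/√M_F₂)
= (3.82/√2.02) / (3.82/√2.02 + 2.86/√38.00) = 2.688/(2.688 + 0.4640) = 0.8528.

0.8528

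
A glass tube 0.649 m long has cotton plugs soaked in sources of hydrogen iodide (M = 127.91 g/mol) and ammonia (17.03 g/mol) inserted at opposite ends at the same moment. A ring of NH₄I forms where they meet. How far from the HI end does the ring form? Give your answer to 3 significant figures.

Distances travelled in equal time are proportional to diffusion rates, so d_HI/d_NH₃ = √(M_NH₃/M_HI) = √(17.03/127.91) = 0.3649.
With d_HI + d_NH₃ = 0.649 m, d_NH₃ = 0.649/(1 + 0.3649) = 0.4755 m.
d_HI = 0.649 − 0.4755 = 0.174 m.

0.174 m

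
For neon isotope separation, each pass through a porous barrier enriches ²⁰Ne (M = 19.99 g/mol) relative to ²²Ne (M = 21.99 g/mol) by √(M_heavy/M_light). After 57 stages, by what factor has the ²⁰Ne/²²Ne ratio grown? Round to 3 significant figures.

15.1

After 57 stages the ratio has grown by (√(21.99/19.99))^57 = (21.99/19.99)^(57/2).
= 1.10005^(57/2) = 15.1.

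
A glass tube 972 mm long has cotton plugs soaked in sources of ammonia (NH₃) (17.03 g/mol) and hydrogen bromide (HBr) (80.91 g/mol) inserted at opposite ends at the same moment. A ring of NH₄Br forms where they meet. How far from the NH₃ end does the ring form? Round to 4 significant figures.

666.3 mm

Distances travelled in equal time are proportional to diffusion rates, so d_NH₃/d_HBr = √(M_HBr/M_NH₃) = √(80.91/17.03) = 2.180.
With d_NH₃ + d_HBr = 972 mm, d_HBr = 972/(1 + 2.180) = 305.7 mm.
d_NH₃ = 972 − 305.7 = 666.3 mm.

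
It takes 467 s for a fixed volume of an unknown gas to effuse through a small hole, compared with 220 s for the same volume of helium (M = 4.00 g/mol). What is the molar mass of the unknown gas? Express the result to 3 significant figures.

18.0 g/mol

Graham's law gives t_X/t_He = √(M_X/M_He).
467/220 = 2.123 = √(M_X/4.00)
M_X = 4.00 × 2.123² = 4.00 × 4.506 = 18.0 g/mol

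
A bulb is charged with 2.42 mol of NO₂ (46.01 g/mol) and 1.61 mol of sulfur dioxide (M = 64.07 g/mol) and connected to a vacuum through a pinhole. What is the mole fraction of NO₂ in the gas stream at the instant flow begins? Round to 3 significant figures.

0.639

The effusion rate of species i is ∝ p_i/√M_i ∝ n_i/√M_i.
x_NO₂(eff) = (n_NO₂/√M_NO₂) / (n_NO₂/√M_NO₂ + n_SO₂/√M_SO₂)
= (2.42/√46.01) / (2.42/√46.01 + 1.61/√64.07) = 0.3568/(0.3568 + 0.2011) = 0.639.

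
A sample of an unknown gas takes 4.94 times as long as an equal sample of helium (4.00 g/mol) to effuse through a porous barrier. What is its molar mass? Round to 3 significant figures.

Since effusion rate ∝ 1/√M, t_X/t_He = √(M_X/M_He).
4.94 = √(M_X/4.00)
M_X = 4.00 × 4.94² = 4.00 × 24.40 = 97.6 g/mol

97.6 g/mol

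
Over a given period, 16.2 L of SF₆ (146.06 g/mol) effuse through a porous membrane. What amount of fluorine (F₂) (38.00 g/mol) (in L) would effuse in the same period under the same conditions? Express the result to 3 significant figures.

Graham's law gives rate_F₂/rate_SF₆ = √(M_SF₆/M_F₂) = √(146.06/38.00) = √3.844 = 1.961.
So the volume for F₂ is 16.2 × 1.961 = 31.8 L.

31.8 L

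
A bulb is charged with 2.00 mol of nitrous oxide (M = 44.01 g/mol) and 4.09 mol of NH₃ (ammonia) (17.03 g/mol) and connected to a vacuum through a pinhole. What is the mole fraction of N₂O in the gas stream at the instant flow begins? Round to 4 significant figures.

Rate_i ∝ x_i/√M_i (Graham's law weighted by mole fraction), so the effusate composition follows n_i/√M_i.
Mole fraction of N₂O in the effusate = (n_N₂O/√M_N₂O) / (n_N₂O/√M_N₂O + n_NH₃/√M_NH₃)
= (2.00/√44.01) / (2.00/√44.01 + 4.09/√17.03) = 0.3015/(0.3015 + 0.9911) = 0.2332.

0.2332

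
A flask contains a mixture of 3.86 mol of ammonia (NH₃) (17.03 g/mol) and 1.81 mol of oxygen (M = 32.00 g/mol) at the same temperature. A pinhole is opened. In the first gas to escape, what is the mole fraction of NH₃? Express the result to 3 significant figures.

0.745

Rate_i ∝ x_i/√M_i (Graham's law weighted by mole fraction), so the effusate composition follows n_i/√M_i.
Mole fraction of NH₃ in the effusate = (n_NH₃/√M_NH₃) / (n_NH₃/√M_NH₃ + n_O₂/√M_O₂)
= (3.86/√17.03) / (3.86/√17.03 + 1.81/√32.00) = 0.9354/(0.9354 + 0.3200) = 0.745.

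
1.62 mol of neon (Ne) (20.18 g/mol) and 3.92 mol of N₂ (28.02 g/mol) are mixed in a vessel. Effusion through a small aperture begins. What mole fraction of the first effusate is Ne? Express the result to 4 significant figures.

0.3275

Effusion rate of each component ∝ n_i/√M_i (partial pressure × 1/√M).
So x_Ne in the escaping gas = (n_Ne/√M_Ne) / Σ(n_i/√M_i)
= (1.62/√20.18) / (1.62/√20.18 + 3.92/√28.02) = 0.3606/(0.3606 + 0.7405) = 0.3275.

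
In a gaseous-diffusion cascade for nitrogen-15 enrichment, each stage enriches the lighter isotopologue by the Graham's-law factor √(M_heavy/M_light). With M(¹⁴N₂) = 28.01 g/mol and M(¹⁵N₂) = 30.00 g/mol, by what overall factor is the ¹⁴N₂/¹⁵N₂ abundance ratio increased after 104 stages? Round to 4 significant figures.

35.48

Each stage multiplies the ratio by α = √(30.00/28.01), so after 104 stages the overall factor is α^104 = (30.00/28.01)^(104/2).
= 1.07105^52 = 35.48.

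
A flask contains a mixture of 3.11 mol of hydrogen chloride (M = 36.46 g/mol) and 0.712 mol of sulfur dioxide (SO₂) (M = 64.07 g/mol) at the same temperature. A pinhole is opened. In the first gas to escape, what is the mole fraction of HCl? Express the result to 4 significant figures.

0.8527

The effusion rate of species i is ∝ p_i/√M_i ∝ n_i/√M_i.
So x_HCl in the escaping gas = (n_HCl/√M_HCl) / Σ(n_i/√M_i)
= (3.11/√36.46) / (3.11/√36.46 + 0.712/√64.07) = 0.5151/(0.5151 + 0.08895) = 0.8527.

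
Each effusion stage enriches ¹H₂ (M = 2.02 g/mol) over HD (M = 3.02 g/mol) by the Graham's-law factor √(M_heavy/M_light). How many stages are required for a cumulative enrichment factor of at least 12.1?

13

With α = √(3.02/2.02) per stage, ln α = ½ ln(1.49505) = 0.2011.
Need α^N ≥ 12.1 ⇒ N ≥ ln(12.1) / ln α = 2.493 / 0.2011 = 12.40.
Minimum whole number of stages: N = 13.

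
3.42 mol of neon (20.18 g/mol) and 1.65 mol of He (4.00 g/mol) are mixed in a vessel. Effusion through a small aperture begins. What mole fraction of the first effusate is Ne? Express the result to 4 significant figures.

The effusion rate of species i is ∝ p_i/√M_i ∝ n_i/√M_i.
Mole fraction of Ne in the effusate = (n_Ne/√M_Ne) / (n_Ne/√M_Ne + n_He/√M_He)
= (3.42/√20.18) / (3.42/√20.18 + 1.65/√4.00) = 0.7613/(0.7613 + 0.8250) = 0.4799.

0.4799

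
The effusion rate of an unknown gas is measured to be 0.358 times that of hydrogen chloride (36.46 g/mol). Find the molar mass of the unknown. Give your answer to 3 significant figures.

284 g/mol

Using Graham's law: rate_X/rate_HCl = √(M_HCl/M_X).
0.358 = √(36.46/M_X)
M_X = 36.46 / 0.358² = 36.46 / 0.1282 = 284 g/mol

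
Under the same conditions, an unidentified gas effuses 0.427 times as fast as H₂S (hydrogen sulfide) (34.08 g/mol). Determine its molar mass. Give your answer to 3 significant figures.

187 g/mol

From Graham's law, rate_X/rate_H₂S = √(M_H₂S/M_X).
0.427 = √(34.08/M_X)
M_X = 34.08 / 0.427² = 34.08 / 0.1823 = 187 g/mol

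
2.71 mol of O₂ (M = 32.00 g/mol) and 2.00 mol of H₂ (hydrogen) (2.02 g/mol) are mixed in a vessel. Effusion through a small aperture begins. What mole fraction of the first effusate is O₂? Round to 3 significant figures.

0.254

Effusion rate of each component ∝ n_i/√M_i (partial pressure × 1/√M).
x_O₂(eff) = (n_O₂/√M_O₂) / (n_O₂/√M_O₂ + n_H₂/√M_H₂)
= (2.71/√32.00) / (2.71/√32.00 + 2.00/√2.02) = 0.4791/(0.4791 + 1.407) = 0.254.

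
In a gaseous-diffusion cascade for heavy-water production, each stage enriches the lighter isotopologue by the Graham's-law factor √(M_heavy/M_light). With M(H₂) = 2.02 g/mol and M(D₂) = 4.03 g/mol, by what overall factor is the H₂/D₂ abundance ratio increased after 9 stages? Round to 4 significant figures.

22.38

Each stage multiplies the ratio by α = √(4.03/2.02), so after 9 stages the overall factor is α^9 = (4.03/2.02)^(9/2).
= 1.99505^(9/2) = 22.38.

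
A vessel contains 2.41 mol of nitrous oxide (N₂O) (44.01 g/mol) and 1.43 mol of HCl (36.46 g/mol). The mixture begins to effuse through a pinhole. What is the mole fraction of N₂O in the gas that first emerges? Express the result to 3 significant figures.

Each component's effusion rate ∝ (its partial pressure)·(1/√M) ∝ n_i/√M_i.
Mole fraction of N₂O in the effusate = (n_N₂O/√M_N₂O) / (n_N₂O/√M_N₂O + n_HCl/√M_HCl)
= (2.41/√44.01) / (2.41/√44.01 + 1.43/√36.46) = 0.3633/(0.3633 + 0.2368) = 0.605.

0.605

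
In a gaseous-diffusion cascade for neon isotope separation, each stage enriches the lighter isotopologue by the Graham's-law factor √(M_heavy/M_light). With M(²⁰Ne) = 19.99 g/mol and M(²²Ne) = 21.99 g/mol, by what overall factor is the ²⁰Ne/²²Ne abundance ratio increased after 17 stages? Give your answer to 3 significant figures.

2.25

Each stage multiplies the ratio by α = √(21.99/19.99), so after 17 stages the overall factor is α^17 = (21.99/19.99)^(17/2).
= 1.10005^(17/2) = 2.25.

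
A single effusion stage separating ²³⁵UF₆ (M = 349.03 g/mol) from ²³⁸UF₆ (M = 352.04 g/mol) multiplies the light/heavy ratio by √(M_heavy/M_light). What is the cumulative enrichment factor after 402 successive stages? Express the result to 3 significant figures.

5.62

The single-stage factor is √(M_heavy/M_light), so 402 stages give [√(352.04/349.03)]^402 = (352.04/349.03)^(402/2).
= 1.00862^201 = 5.62.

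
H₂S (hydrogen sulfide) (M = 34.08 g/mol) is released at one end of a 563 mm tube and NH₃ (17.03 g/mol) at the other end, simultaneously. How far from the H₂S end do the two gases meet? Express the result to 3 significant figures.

Distances travelled in equal time are proportional to diffusion rates, so d_H₂S/d_NH₃ = √(M_NH₃/M_H₂S) = √(17.03/34.08) = 0.7069.
With d_H₂S + d_NH₃ = 563 mm, d_NH₃ = 563/(1 + 0.7069) = 329.8 mm.
d_H₂S = 563 − 329.8 = 233 mm.

233 mm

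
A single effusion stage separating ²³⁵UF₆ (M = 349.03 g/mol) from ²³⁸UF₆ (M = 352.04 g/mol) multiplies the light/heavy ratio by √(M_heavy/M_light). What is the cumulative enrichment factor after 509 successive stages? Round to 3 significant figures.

Each stage multiplies the ratio by α = √(352.04/349.03), so after 509 stages the overall factor is α^509 = (352.04/349.03)^(509/2).
= 1.00862^(509/2) = 8.89.

8.89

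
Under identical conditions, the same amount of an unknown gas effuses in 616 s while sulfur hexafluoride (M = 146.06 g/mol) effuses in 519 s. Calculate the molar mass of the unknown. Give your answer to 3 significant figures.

206 g/mol

Graham's law gives t_X/t_SF₆ = √(M_X/M_SF₆).
616/519 = 1.187 = √(M_X/146.06)
M_X = 146.06 × 1.187² = 146.06 × 1.409 = 206 g/mol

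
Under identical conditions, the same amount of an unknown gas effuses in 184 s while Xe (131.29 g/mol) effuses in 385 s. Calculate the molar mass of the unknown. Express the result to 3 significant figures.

30.0 g/mol

Since effusion rate ∝ 1/√M, t_X/t_Xe = √(M_X/M_Xe).
184/385 = 0.4779 = √(M_X/131.29)
M_X = 131.29 × 0.4779² = 131.29 × 0.2284 = 30.0 g/mol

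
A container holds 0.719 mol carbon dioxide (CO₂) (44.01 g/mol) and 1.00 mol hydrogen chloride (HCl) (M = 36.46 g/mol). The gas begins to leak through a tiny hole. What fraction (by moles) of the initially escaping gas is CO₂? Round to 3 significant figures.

0.396

Effusion rate of each component ∝ n_i/√M_i (partial pressure × 1/√M).
Mole fraction of CO₂ in the effusate = (n_CO₂/√M_CO₂) / (n_CO₂/√M_CO₂ + n_HCl/√M_HCl)
= (0.719/√44.01) / (0.719/√44.01 + 1.00/√36.46) = 0.1084/(0.1084 + 0.1656) = 0.396.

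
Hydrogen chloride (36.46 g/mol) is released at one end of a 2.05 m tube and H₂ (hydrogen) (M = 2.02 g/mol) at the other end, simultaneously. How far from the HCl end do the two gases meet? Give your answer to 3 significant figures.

0.391 m

The fronts meet when d_HCl + d_H₂ = L with d_HCl/d_H₂ = √(M_H₂/M_HCl) (Graham's law). Here √(M_H₂/M_HCl) = √(2.02/36.46) = 0.2354.
With d_HCl + d_H₂ = 2.05 m, d_H₂ = 2.05/(1 + 0.2354) = 1.659 m.
d_HCl = 2.05 − 1.659 = 0.391 m.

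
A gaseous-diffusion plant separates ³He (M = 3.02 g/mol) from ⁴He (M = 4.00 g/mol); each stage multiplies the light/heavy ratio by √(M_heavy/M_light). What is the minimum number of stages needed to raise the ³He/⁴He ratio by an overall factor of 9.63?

17

Single-stage factor α = √(4.00/3.02), so ln α = ½ ln(1.32450) = 0.1405.
Need α^N ≥ 9.63 ⇒ N ≥ ln(9.63) / ln α = 2.265 / 0.1405 = 16.12.
Rounding up, N = 17 stages.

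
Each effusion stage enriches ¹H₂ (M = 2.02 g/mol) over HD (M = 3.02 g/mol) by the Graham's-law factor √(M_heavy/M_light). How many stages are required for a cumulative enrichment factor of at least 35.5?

18

Per stage α = (3.02/2.02)^(1/2) = 1.49505^0.5, giving ln α = 0.2011.
Need α^N ≥ 35.5 ⇒ N ≥ ln(35.5) / ln α = 3.570 / 0.2011 = 17.75.
So at least 18 stages are needed.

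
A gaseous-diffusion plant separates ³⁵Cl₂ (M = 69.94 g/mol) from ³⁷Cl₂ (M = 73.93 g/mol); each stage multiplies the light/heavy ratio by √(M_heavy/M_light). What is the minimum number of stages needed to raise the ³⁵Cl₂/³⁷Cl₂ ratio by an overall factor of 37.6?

With α = √(73.93/69.94) per stage, ln α = ½ ln(1.05705) = 0.02774.
Need α^N ≥ 37.6 ⇒ N ≥ ln(37.6) / ln α = 3.627 / 0.02774 = 130.75.
Minimum whole number of stages: N = 131.

131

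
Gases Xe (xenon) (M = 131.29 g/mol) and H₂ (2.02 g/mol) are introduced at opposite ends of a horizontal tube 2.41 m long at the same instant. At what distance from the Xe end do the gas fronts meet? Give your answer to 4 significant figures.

0.2659 m

Graham's law gives d_Xe/d_H₂ = rate_Xe/rate_H₂ = √(M_H₂/M_Xe) = √(2.02/131.29) = 0.1240.
With d_Xe + d_H₂ = 2.41 m, d_H₂ = 2.41/(1 + 0.1240) = 2.144 m.
d_Xe = 2.41 − 2.144 = 0.2659 m.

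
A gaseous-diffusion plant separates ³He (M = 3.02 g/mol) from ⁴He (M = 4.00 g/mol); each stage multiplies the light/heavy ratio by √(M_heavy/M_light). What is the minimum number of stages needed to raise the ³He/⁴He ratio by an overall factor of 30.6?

25

With α = √(4.00/3.02) per stage, ln α = ½ ln(1.32450) = 0.1405.
Need α^N ≥ 30.6 ⇒ N ≥ ln(30.6) / ln α = 3.421 / 0.1405 = 24.35.
Rounding up, N = 25 stages.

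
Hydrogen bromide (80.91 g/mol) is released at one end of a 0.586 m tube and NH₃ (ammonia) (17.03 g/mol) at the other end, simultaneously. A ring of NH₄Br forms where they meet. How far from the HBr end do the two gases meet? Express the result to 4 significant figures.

The fronts meet when d_HBr + d_NH₃ = L with d_HBr/d_NH₃ = √(M_NH₃/M_HBr) (Graham's law). Here √(M_NH₃/M_HBr) = √(17.03/80.91) = 0.4588.
With d_HBr + d_NH₃ = 0.586 m, d_NH₃ = 0.586/(1 + 0.4588) = 0.4017 m.
d_HBr = 0.586 − 0.4017 = 0.1843 m.

0.1843 m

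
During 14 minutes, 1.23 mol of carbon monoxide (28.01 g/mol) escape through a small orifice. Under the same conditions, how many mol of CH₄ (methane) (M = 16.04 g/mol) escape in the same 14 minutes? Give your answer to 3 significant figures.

By Graham's law, rate_CH₄/rate_CO = √(M_CO/M_CH₄) = √(28.01/16.04) = √1.746 = 1.321.
So the amount for CH₄ is 1.23 × 1.321 = 1.63 mol.

1.63 mol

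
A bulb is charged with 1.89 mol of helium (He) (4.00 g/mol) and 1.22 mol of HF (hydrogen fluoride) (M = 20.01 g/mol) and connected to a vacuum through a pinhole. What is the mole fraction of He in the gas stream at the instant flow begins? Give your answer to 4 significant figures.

Rate_i ∝ x_i/√M_i (Graham's law weighted by mole fraction), so the effusate composition follows n_i/√M_i.
Mole fraction of He in the effusate = (n_He/√M_He) / (n_He/√M_He + n_HF/√M_HF)
= (1.89/√4.00) / (1.89/√4.00 + 1.22/√20.01) = 0.9450/(0.9450 + 0.2727) = 0.7760.

0.7760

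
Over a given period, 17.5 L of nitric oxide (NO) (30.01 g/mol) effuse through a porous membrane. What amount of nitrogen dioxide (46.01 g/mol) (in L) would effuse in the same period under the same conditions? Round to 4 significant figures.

Using Graham's law: rate_NO₂/rate_NO = √(M_NO/M_NO₂) = √(30.01/46.01) = √0.6522 = 0.8076.
So the volume for NO₂ is 17.5 × 0.8076 = 14.13 L.

14.13 L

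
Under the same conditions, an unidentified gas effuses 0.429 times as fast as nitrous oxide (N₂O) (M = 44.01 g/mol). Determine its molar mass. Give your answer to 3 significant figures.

Graham's law gives rate_X/rate_N₂O = √(M_N₂O/M_X).
0.429 = √(44.01/M_X)
M_X = 44.01 / 0.429² = 44.01 / 0.1840 = 239 g/mol

239 g/mol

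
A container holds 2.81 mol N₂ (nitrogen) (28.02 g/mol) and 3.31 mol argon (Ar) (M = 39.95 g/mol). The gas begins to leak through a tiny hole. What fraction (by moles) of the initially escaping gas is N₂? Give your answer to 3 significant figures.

Rate_i ∝ x_i/√M_i (Graham's law weighted by mole fraction), so the effusate composition follows n_i/√M_i.
So x_N₂ in the escaping gas = (n_N₂/√M_N₂) / Σ(n_i/√M_i)
= (2.81/√28.02) / (2.81/√28.02 + 3.31/√39.95) = 0.5309/(0.5309 + 0.5237) = 0.503.

0.503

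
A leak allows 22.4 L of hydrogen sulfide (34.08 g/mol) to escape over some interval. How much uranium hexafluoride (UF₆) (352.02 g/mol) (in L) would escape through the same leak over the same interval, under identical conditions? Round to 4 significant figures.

Since effusion rate ∝ 1/√M, rate_UF₆/rate_H₂S = √(M_H₂S/M_UF₆) = √(34.08/352.02) = √0.09681 = 0.3111.
So the volume for UF₆ is 22.4 × 0.3111 = 6.970 L.

6.970 L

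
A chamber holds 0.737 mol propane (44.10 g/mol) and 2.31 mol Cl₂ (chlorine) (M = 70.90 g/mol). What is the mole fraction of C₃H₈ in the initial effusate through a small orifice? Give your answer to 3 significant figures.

0.288

Effusion rate of each component ∝ n_i/√M_i (partial pressure × 1/√M).
Mole fraction of C₃H₈ in the effusate = (n_C₃H₈/√M_C₃H₈) / (n_C₃H₈/√M_C₃H₈ + n_Cl₂/√M_Cl₂)
= (0.737/√44.10) / (0.737/√44.10 + 2.31/√70.90) = 0.1110/(0.1110 + 0.2743) = 0.288.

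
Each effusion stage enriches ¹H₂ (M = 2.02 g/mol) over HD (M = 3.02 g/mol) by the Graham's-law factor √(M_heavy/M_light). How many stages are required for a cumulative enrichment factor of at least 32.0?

18

Per stage α = (3.02/2.02)^(1/2) = 1.49505^0.5, giving ln α = 0.2011.
Need α^N ≥ 32.0 ⇒ N ≥ ln(32.0) / ln α = 3.466 / 0.2011 = 17.24.
Minimum whole number of stages: N = 18.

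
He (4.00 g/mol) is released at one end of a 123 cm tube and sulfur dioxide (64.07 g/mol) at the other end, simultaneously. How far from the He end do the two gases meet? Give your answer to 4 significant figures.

98.41 cm

Distances travelled in equal time are proportional to diffusion rates, so d_He/d_SO₂ = √(M_SO₂/M_He) = √(64.07/4.00) = 4.002.
With d_He + d_SO₂ = 123 cm, d_SO₂ = 123/(1 + 4.002) = 24.59 cm.
d_He = 123 − 24.59 = 98.41 cm.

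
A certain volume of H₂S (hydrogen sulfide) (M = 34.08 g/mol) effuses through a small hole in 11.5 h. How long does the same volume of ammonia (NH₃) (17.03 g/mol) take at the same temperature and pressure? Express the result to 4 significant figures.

8.129 h

Using Graham's law: t_NH₃/t_H₂S = √(M_NH₃/M_H₂S) = √(17.03/34.08) = √0.4997 = 0.7069.
So the time for NH₃ is 11.5 × 0.7069 = 8.129 h.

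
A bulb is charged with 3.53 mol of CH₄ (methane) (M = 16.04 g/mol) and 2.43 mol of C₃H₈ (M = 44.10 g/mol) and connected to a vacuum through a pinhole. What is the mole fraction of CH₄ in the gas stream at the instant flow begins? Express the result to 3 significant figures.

The effusion rate of species i is ∝ p_i/√M_i ∝ n_i/√M_i.
x_CH₄(eff) = (n_CH₄/√M_CH₄) / (n_CH₄/√M_CH₄ + n_C₃H₈/√M_C₃H₈)
= (3.53/√16.04) / (3.53/√16.04 + 2.43/√44.10) = 0.8814/(0.8814 + 0.3659) = 0.707.

0.707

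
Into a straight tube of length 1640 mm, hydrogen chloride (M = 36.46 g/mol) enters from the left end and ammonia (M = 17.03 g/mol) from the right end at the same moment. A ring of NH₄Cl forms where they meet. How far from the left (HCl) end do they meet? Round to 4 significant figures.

The fronts meet when d_HCl + d_NH₃ = L with d_HCl/d_NH₃ = √(M_NH₃/M_HCl) (Graham's law). Here √(M_NH₃/M_HCl) = √(17.03/36.46) = 0.6834.
With d_HCl + d_NH₃ = 1640 mm, d_NH₃ = 1640/(1 + 0.6834) = 974.2 mm.
d_HCl = 1640 − 974.2 = 665.8 mm.

665.8 mm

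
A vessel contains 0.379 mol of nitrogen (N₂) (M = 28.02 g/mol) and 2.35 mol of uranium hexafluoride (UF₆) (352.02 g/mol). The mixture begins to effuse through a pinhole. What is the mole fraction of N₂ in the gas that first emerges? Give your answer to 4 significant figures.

0.3637

Effusion rate of each component ∝ n_i/√M_i (partial pressure × 1/√M).
So x_N₂ in the escaping gas = (n_N₂/√M_N₂) / Σ(n_i/√M_i)
= (0.379/√28.02) / (0.379/√28.02 + 2.35/√352.02) = 0.07160/(0.07160 + 0.1253) = 0.3637.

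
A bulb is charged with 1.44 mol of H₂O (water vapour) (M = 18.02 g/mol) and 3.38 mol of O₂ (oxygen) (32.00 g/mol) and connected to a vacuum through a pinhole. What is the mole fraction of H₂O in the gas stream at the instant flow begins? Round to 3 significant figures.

The effusion rate of species i is ∝ p_i/√M_i ∝ n_i/√M_i.
x_H₂O(eff) = (n_H₂O/√M_H₂O) / (n_H₂O/√M_H₂O + n_O₂/√M_O₂)
= (1.44/√18.02) / (1.44/√18.02 + 3.38/√32.00) = 0.3392/(0.3392 + 0.5975) = 0.362.

0.362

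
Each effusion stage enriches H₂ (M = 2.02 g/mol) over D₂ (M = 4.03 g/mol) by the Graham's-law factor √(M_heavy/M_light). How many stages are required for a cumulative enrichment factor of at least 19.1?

9

Per stage α = (4.03/2.02)^(1/2) = 1.99505^0.5, giving ln α = 0.3453.
Need α^N ≥ 19.1 ⇒ N ≥ ln(19.1) / ln α = 2.950 / 0.3453 = 8.54.
Minimum whole number of stages: N = 9.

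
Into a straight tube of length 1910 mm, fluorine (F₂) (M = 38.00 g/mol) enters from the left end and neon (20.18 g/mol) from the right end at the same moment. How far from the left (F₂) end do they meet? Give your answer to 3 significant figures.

805 mm

The fronts meet when d_F₂ + d_Ne = L with d_F₂/d_Ne = √(M_Ne/M_F₂) (Graham's law). Here √(M_Ne/M_F₂) = √(20.18/38.00) = 0.7287.
With d_F₂ + d_Ne = 1910 mm, d_Ne = 1910/(1 + 0.7287) = 1105 mm.
d_F₂ = 1910 − 1105 = 805 mm.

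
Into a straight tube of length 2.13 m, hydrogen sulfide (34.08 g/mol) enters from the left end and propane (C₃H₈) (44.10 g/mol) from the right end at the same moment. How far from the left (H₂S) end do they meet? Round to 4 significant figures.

Distances travelled in equal time are proportional to diffusion rates, so d_H₂S/d_C₃H₈ = √(M_C₃H₈/M_H₂S) = √(44.10/34.08) = 1.138.
With d_H₂S + d_C₃H₈ = 2.13 m, d_C₃H₈ = 2.13/(1 + 1.138) = 0.9965 m.
d_H₂S = 2.13 − 0.9965 = 1.134 m.

1.134 m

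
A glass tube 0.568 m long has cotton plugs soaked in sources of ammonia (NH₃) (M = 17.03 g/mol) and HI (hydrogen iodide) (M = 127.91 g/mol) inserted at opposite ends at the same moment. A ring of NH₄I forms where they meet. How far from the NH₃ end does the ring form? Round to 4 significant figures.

0.4162 m

In equal time, each gas travels a distance ∝ its rate ∝ 1/√M, so d_NH₃/d_HI = √(M_HI/M_NH₃) = √(127.91/17.03) = 2.741.
With d_NH₃ + d_HI = 0.568 m, d_HI = 0.568/(1 + 2.741) = 0.1518 m.
d_NH₃ = 0.568 − 0.1518 = 0.4162 m.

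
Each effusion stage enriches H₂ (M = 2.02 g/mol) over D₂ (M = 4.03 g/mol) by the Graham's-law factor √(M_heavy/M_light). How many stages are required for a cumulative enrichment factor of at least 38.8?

11

Single-stage factor α = √(4.03/2.02), so ln α = ½ ln(1.99505) = 0.3453.
Need α^N ≥ 38.8 ⇒ N ≥ ln(38.8) / ln α = 3.658 / 0.3453 = 10.59.
So at least 11 stages are needed.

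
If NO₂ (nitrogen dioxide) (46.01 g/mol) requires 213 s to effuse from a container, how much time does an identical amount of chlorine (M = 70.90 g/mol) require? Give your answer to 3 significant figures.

From Graham's law, t_Cl₂/t_NO₂ = √(M_Cl₂/M_NO₂) = √(70.90/46.01) = √1.541 = 1.241.
So the time for Cl₂ is 213 × 1.241 = 264 s.

264 s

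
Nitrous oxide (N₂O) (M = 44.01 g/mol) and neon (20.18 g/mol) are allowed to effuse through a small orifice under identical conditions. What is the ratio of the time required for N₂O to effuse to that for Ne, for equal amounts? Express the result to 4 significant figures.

1.477

Using Graham's law: t_N₂O/t_Ne = √(M_N₂O/M_Ne) = √(44.01/20.18) = √2.181 = 1.477.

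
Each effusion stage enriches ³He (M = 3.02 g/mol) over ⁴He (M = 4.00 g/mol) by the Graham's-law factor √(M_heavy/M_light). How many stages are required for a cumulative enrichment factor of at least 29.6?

25

With α = √(4.00/3.02) per stage, ln α = ½ ln(1.32450) = 0.1405.
Need α^N ≥ 29.6 ⇒ N ≥ ln(29.6) / ln α = 3.388 / 0.1405 = 24.11.
So at least 25 stages are needed.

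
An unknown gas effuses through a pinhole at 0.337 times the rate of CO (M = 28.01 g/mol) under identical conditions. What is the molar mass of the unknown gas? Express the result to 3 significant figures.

247 g/mol

Using Graham's law: rate_X/rate_CO = √(M_CO/M_X).
0.337 = √(28.01/M_X)
M_X = 28.01 / 0.337² = 28.01 / 0.1136 = 247 g/mol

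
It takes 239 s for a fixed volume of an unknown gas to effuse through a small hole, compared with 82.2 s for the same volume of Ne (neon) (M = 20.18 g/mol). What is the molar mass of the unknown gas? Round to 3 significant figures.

Using Graham's law: t_X/t_Ne = √(M_X/M_Ne).
239/82.2 = 2.908 = √(M_X/20.18)
M_X = 20.18 × 2.908² = 20.18 × 8.454 = 171 g/mol

171 g/mol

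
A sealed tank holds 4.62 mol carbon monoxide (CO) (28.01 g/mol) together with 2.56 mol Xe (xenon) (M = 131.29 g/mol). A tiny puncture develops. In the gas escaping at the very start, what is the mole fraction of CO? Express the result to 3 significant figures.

The effusion rate of species i is ∝ p_i/√M_i ∝ n_i/√M_i.
x_CO(eff) = (n_CO/√M_CO) / (n_CO/√M_CO + n_Xe/√M_Xe)
= (4.62/√28.01) / (4.62/√28.01 + 2.56/√131.29) = 0.8729/(0.8729 + 0.2234) = 0.796.

0.796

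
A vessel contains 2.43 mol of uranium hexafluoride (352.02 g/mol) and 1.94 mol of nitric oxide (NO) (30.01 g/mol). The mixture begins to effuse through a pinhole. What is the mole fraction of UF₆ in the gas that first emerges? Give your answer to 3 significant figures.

The effusion rate of species i is ∝ p_i/√M_i ∝ n_i/√M_i.
So x_UF₆ in the escaping gas = (n_UF₆/√M_UF₆) / Σ(n_i/√M_i)
= (2.43/√352.02) / (2.43/√352.02 + 1.94/√30.01) = 0.1295/(0.1295 + 0.3541) = 0.268.

0.268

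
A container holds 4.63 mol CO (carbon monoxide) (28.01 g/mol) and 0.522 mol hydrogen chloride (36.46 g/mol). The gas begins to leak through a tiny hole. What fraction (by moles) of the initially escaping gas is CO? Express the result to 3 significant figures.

0.910

The effusion rate of species i is ∝ p_i/√M_i ∝ n_i/√M_i.
Mole fraction of CO in the effusate = (n_CO/√M_CO) / (n_CO/√M_CO + n_HCl/√M_HCl)
= (4.63/√28.01) / (4.63/√28.01 + 0.522/√36.46) = 0.8748/(0.8748 + 0.08645) = 0.910.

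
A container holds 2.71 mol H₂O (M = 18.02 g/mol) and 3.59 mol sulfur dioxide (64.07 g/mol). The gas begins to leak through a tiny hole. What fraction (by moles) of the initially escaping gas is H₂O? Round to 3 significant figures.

The effusion rate of species i is ∝ p_i/√M_i ∝ n_i/√M_i.
x_H₂O(eff) = (n_H₂O/√M_H₂O) / (n_H₂O/√M_H₂O + n_SO₂/√M_SO₂)
= (2.71/√18.02) / (2.71/√18.02 + 3.59/√64.07) = 0.6384/(0.6384 + 0.4485) = 0.587.

0.587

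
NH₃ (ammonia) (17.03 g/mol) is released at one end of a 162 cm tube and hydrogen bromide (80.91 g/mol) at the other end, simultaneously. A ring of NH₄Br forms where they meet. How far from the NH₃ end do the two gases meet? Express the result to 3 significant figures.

The fronts meet when d_NH₃ + d_HBr = L with d_NH₃/d_HBr = √(M_HBr/M_NH₃) (Graham's law). Here √(M_HBr/M_NH₃) = √(80.91/17.03) = 2.180.
With d_NH₃ + d_HBr = 162 cm, d_HBr = 162/(1 + 2.180) = 50.95 cm.
d_NH₃ = 162 − 50.95 = 111 cm.

111 cm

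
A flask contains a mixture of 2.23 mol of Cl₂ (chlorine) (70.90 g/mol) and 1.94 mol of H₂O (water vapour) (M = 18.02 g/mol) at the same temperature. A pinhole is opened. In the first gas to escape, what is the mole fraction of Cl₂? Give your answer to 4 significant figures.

0.3669

The effusion rate of species i is ∝ p_i/√M_i ∝ n_i/√M_i.
Mole fraction of Cl₂ in the effusate = (n_Cl₂/√M_Cl₂) / (n_Cl₂/√M_Cl₂ + n_H₂O/√M_H₂O)
= (2.23/√70.90) / (2.23/√70.90 + 1.94/√18.02) = 0.2648/(0.2648 + 0.4570) = 0.3669.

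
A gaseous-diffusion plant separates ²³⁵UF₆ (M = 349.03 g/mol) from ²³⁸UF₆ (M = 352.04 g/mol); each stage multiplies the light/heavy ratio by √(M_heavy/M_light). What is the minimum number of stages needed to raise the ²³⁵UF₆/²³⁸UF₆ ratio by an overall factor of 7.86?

481

Per stage α = (352.04/349.03)^(1/2) = 1.00862^0.5, giving ln α = 0.004293.
Need α^N ≥ 7.86 ⇒ N ≥ ln(7.86) / ln α = 2.062 / 0.004293 = 480.22.
Minimum whole number of stages: N = 481.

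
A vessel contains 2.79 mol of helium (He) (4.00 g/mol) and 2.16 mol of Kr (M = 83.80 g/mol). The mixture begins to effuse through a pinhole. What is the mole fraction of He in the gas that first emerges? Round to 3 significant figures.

The effusion rate of species i is ∝ p_i/√M_i ∝ n_i/√M_i.
Mole fraction of He in the effusate = (n_He/√M_He) / (n_He/√M_He + n_Kr/√M_Kr)
= (2.79/√4.00) / (2.79/√4.00 + 2.16/√83.80) = 1.395/(1.395 + 0.2360) = 0.855.

0.855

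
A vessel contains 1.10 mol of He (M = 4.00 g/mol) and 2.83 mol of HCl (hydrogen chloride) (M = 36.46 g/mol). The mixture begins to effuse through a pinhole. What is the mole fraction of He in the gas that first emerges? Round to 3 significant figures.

Each component's effusion rate ∝ (its partial pressure)·(1/√M) ∝ n_i/√M_i.
Mole fraction of He in the effusate = (n_He/√M_He) / (n_He/√M_He + n_HCl/√M_HCl)
= (1.10/√4.00) / (1.10/√4.00 + 2.83/√36.46) = 0.5500/(0.5500 + 0.4687) = 0.540.

0.540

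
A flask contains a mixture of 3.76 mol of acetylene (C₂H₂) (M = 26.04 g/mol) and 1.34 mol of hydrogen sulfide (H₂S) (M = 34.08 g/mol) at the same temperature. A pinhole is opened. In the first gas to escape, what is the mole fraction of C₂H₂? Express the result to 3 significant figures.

Rate_i ∝ x_i/√M_i (Graham's law weighted by mole fraction), so the effusate composition follows n_i/√M_i.
Mole fraction of C₂H₂ in the effusate = (n_C₂H₂/√M_C₂H₂) / (n_C₂H₂/√M_C₂H₂ + n_H₂S/√M_H₂S)
= (3.76/√26.04) / (3.76/√26.04 + 1.34/√34.08) = 0.7368/(0.7368 + 0.2295) = 0.762.

0.762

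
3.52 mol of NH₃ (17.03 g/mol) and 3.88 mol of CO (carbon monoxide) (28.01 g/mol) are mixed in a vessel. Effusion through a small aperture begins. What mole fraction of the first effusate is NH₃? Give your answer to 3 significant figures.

Each component's effusion rate ∝ (its partial pressure)·(1/√M) ∝ n_i/√M_i.
Mole fraction of NH₃ in the effusate = (n_NH₃/√M_NH₃) / (n_NH₃/√M_NH₃ + n_CO/√M_CO)
= (3.52/√17.03) / (3.52/√17.03 + 3.88/√28.01) = 0.8530/(0.8530 + 0.7331) = 0.538.

0.538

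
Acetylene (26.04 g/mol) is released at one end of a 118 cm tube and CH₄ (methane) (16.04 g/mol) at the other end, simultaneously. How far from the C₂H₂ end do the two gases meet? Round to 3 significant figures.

51.9 cm

Distances travelled in equal time are proportional to diffusion rates, so d_C₂H₂/d_CH₄ = √(M_CH₄/M_C₂H₂) = √(16.04/26.04) = 0.7848.
With d_C₂H₂ + d_CH₄ = 118 cm, d_CH₄ = 118/(1 + 0.7848) = 66.11 cm.
d_C₂H₂ = 118 − 66.11 = 51.9 cm.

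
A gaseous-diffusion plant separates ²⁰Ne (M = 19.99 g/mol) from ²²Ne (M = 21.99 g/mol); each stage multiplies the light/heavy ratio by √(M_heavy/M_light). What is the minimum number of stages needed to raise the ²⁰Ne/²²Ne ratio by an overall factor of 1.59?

10

Single-stage factor α = √(21.99/19.99), so ln α = ½ ln(1.10005) = 0.04768.
Need α^N ≥ 1.59 ⇒ N ≥ ln(1.59) / ln α = 0.4637 / 0.04768 = 9.73.
Minimum whole number of stages: N = 10.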